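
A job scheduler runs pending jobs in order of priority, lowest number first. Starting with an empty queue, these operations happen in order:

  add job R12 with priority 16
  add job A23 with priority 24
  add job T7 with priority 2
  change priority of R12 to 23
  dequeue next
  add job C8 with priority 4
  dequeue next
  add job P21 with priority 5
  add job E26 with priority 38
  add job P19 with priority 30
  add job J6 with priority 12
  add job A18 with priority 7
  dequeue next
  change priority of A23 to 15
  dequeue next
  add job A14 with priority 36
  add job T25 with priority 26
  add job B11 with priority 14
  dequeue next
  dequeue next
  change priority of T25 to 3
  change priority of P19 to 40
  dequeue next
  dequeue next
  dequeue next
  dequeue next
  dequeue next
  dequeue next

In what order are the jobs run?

T7, C8, P21, A18, J6, B11, T25, A23, R12, A14, E26, P19

add R12 (priority 16) → {R12:16}
add A23 (priority 24) → {R12:16, A23:24}
add T7 (priority 2) → {T7:2, R12:16, A23:24}
update R12 to priority 23 → {T7:2, R12:23, A23:24}
dequeue next → T7; now {R12:23, A23:24}
add C8 (priority 4) → {C8:4, R12:23, A23:24}
dequeue next → C8; now {R12:23, A23:24}
add P21 (priority 5) → {P21:5, R12:23, A23:24}
add E26 (priority 38) → {P21:5, R12:23, A23:24, E26:38}
add P19 (priority 30) → {P21:5, R12:23, A23:24, P19:30, E26:38}
add J6 (priority 12) → {P21:5, J6:12, R12:23, A23:24, P19:30, E26:38}
add A18 (priority 7) → {P21:5, A18:7, J6:12, R12:23, A23:24, P19:30, E26:38}
dequeue next → P21; now {A18:7, J6:12, R12:23, A23:24, P19:30, E26:38}
update A23 to priority 15 → {A18:7, J6:12, A23:15, R12:23, P19:30, E26:38}
dequeue next → A18; now {J6:12, A23:15, R12:23, P19:30, E26:38}
add A14 (priority 36) → {J6:12, A23:15, R12:23, P19:30, A14:36, E26:38}
add T25 (priority 26) → {J6:12, A23:15, R12:23, T25:26, P19:30, A14:36, E26:38}
add B11 (priority 14) → {J6:12, B11:14, A23:15, R12:23, T25:26, P19:30, A14:36, E26:38}
dequeue next → J6; now {B11:14, A23:15, R12:23, T25:26, P19:30, A14:36, E26:38}
dequeue next → B11; now {A23:15, R12:23, T25:26, P19:30, A14:36, E26:38}
update T25 to priority 3 → {T25:3, A23:15, R12:23, P19:30, A14:36, E26:38}
update P19 to priority 40 → {T25:3, A23:15, R12:23, A14:36, E26:38, P19:40}
dequeue next → T25; now {A23:15, R12:23, A14:36, E26:38, P19:40}
dequeue next → A23; now {R12:23, A14:36, E26:38, P19:40}
dequeue next → R12; now {A14:36, E26:38, P19:40}
dequeue next → A14; now {E26:38, P19:40}
dequeue next → E26; now {P19:40}
dequeue next → P19; now {}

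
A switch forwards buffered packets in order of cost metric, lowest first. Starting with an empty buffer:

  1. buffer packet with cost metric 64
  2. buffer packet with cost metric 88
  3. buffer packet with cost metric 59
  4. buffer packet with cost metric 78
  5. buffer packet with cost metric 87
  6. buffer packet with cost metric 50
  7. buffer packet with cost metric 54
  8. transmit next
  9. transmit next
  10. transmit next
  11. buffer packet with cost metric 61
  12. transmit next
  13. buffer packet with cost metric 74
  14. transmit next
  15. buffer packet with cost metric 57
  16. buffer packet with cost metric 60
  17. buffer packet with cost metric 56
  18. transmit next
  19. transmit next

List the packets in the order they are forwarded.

insert 64 → {64}
insert 88 → {64, 88}
insert 59 → {59, 64, 88}
insert 78 → {59, 64, 78, 88}
insert 87 → {59, 64, 78, 87, 88}
insert 50 → {50, 59, 64, 78, 87, 88}
insert 54 → {50, 54, 59, 64, 78, 87, 88}
transmit next → 50; now {54, 59, 64, 78, 87, 88}
transmit next → 54; now {59, 64, 78, 87, 88}
transmit next → 59; now {64, 78, 87, 88}
insert 61 → {61, 64, 78, 87, 88}
transmit next → 61; now {64, 78, 87, 88}
insert 74 → {64, 74, 78, 87, 88}
transmit next → 64; now {74, 78, 87, 88}
insert 57 → {57, 74, 78, 87, 88}
insert 60 → {57, 60, 74, 78, 87, 88}
insert 56 → {56, 57, 60, 74, 78, 87, 88}
transmit next → 56; now {57, 60, 74, 78, 87, 88}
transmit next → 57; now {60, 74, 78, 87, 88}

50 → 54 → 59 → 61 → 64 → 56 → 57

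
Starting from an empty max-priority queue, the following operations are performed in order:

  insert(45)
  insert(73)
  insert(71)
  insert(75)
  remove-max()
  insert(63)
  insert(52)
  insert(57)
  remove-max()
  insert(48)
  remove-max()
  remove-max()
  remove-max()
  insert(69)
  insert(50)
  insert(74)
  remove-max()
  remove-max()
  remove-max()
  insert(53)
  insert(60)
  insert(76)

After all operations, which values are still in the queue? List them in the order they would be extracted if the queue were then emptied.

insert 45 → {45}
insert 73 → {73, 45}
insert 71 → {73, 71, 45}
insert 75 → {75, 73, 71, 45}
remove-max → 75; now {73, 71, 45}
insert 63 → {73, 71, 63, 45}
insert 52 → {73, 71, 63, 52, 45}
insert 57 → {73, 71, 63, 57, 52, 45}
remove-max → 73; now {71, 63, 57, 52, 45}
insert 48 → {71, 63, 57, 52, 48, 45}
remove-max → 71; now {63, 57, 52, 48, 45}
remove-max → 63; now {57, 52, 48, 45}
remove-max → 57; now {52, 48, 45}
insert 69 → {69, 52, 48, 45}
insert 50 → {69, 52, 50, 48, 45}
insert 74 → {74, 69, 52, 50, 48, 45}
remove-max → 74; now {69, 52, 50, 48, 45}
remove-max → 69; now {52, 50, 48, 45}
remove-max → 52; now {50, 48, 45}
insert 53 → {53, 50, 48, 45}
insert 60 → {60, 53, 50, 48, 45}
insert 76 → {76, 60, 53, 50, 48, 45}

[76, 60, 53, 50, 48, 45]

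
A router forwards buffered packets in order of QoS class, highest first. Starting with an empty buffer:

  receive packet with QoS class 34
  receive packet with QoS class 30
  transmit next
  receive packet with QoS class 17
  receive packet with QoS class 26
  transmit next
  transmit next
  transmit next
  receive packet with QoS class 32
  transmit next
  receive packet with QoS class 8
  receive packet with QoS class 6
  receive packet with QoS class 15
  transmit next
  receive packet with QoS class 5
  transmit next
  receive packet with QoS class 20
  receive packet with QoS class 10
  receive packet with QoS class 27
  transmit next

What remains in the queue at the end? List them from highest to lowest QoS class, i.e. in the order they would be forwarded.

insert 34 → {34}
insert 30 → {34, 30}
transmit next → 34; now {30}
insert 17 → {30, 17}
insert 26 → {30, 26, 17}
transmit next → 30; now {26, 17}
transmit next → 26; now {17}
transmit next → 17; now {}
insert 32 → {32}
transmit next → 32; now {}
insert 8 → {8}
insert 6 → {8, 6}
insert 15 → {15, 8, 6}
transmit next → 15; now {8, 6}
insert 5 → {8, 6, 5}
transmit next → 8; now {6, 5}
insert 20 → {20, 6, 5}
insert 10 → {20, 10, 6, 5}
insert 27 → {27, 20, 10, 6, 5}
transmit next → 27; now {20, 10, 6, 5}

20, 10, 6, 5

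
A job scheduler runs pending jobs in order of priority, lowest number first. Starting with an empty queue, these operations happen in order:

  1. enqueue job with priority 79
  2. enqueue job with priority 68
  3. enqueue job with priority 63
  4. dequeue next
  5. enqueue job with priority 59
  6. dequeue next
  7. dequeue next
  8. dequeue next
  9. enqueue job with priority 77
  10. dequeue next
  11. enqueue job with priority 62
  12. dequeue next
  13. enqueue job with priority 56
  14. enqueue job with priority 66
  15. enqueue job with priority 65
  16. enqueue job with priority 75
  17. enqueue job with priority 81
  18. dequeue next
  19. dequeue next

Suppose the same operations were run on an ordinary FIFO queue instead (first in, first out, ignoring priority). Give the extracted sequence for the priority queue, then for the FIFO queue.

priority queue: 63 → 59 → 68 → 79 → 77 → 62 → 56 → 65; FIFO queue: [79, 68, 63, 59, 77, 62, 56, 66]

insert 79 → {79}
insert 68 → {68, 79}
insert 63 → {63, 68, 79}
dequeue next → 63; now {68, 79}
insert 59 → {59, 68, 79}
dequeue next → 59; now {68, 79}
dequeue next → 68; now {79}
dequeue next → 79; now {}
insert 77 → {77}
dequeue next → 77; now {}
insert 62 → {62}
dequeue next → 62; now {}
insert 56 → {56}
insert 66 → {56, 66}
insert 65 → {56, 65, 66}
insert 75 → {56, 65, 66, 75}
insert 81 → {56, 65, 66, 75, 81}
dequeue next → 56; now {65, 66, 75, 81}
dequeue next → 65; now {66, 75, 81}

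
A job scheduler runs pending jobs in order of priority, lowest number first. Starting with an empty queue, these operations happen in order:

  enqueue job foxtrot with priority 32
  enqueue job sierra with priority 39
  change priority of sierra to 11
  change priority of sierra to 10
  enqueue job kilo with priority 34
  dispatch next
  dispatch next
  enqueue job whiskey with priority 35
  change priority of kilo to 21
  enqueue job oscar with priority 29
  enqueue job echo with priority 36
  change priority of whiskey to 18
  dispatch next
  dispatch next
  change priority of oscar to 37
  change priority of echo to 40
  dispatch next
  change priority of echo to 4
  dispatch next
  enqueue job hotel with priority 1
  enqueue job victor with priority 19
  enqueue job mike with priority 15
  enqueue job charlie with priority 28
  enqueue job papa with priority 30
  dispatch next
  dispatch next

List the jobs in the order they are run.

add foxtrot (priority 32) → {foxtrot:32}
add sierra (priority 39) → {foxtrot:32, sierra:39}
update sierra to priority 11 → {sierra:11, foxtrot:32}
update sierra to priority 10 → {sierra:10, foxtrot:32}
add kilo (priority 34) → {sierra:10, foxtrot:32, kilo:34}
dispatch next → sierra; now {foxtrot:32, kilo:34}
dispatch next → foxtrot; now {kilo:34}
add whiskey (priority 35) → {kilo:34, whiskey:35}
update kilo to priority 21 → {kilo:21, whiskey:35}
add oscar (priority 29) → {kilo:21, oscar:29, whiskey:35}
add echo (priority 36) → {kilo:21, oscar:29, whiskey:35, echo:36}
update whiskey to priority 18 → {whiskey:18, kilo:21, oscar:29, echo:36}
dispatch next → whiskey; now {kilo:21, oscar:29, echo:36}
dispatch next → kilo; now {oscar:29, echo:36}
update oscar to priority 37 → {echo:36, oscar:37}
update echo to priority 40 → {oscar:37, echo:40}
dispatch next → oscar; now {echo:40}
update echo to priority 4 → {echo:4}
dispatch next → echo; now {}
add hotel (priority 1) → {hotel:1}
add victor (priority 19) → {hotel:1, victor:19}
add mike (priority 15) → {hotel:1, mike:15, victor:19}
add charlie (priority 28) → {hotel:1, mike:15, victor:19, charlie:28}
add papa (priority 30) → {hotel:1, mike:15, victor:19, charlie:28, papa:30}
dispatch next → hotel; now {mike:15, victor:19, charlie:28, papa:30}
dispatch next → mike; now {victor:19, charlie:28, papa:30}

[sierra, foxtrot, whiskey, kilo, oscar, echo, hotel, mike]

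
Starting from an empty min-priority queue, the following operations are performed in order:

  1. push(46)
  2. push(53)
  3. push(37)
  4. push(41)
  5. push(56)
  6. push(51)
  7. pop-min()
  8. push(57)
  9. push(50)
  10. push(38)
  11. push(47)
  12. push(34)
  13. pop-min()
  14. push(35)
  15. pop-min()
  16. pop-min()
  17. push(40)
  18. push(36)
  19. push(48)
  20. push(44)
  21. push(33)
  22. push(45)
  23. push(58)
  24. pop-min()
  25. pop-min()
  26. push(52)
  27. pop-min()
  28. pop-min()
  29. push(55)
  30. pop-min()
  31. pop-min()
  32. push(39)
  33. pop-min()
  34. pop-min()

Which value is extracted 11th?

insert 46 → {46}
insert 53 → {46, 53}
insert 37 → {37, 46, 53}
insert 41 → {37, 41, 46, 53}
insert 56 → {37, 41, 46, 53, 56}
insert 51 → {37, 41, 46, 51, 53, 56}
pop-min → 37; now {41, 46, 51, 53, 56}
insert 57 → {41, 46, 51, 53, 56, 57}
insert 50 → {41, 46, 50, 51, 53, 56, 57}
insert 38 → {38, 41, 46, 50, 51, 53, 56, 57}
insert 47 → {38, 41, 46, 47, 50, 51, 53, 56, 57}
insert 34 → {34, 38, 41, 46, 47, 50, 51, 53, 56, 57}
pop-min → 34; now {38, 41, 46, 47, 50, 51, 53, 56, 57}
insert 35 → {35, 38, 41, 46, 47, 50, 51, 53, 56, 57}
pop-min → 35; now {38, 41, 46, 47, 50, 51, 53, 56, 57}
pop-min → 38; now {41, 46, 47, 50, 51, 53, 56, 57}
insert 40 → {40, 41, 46, 47, 50, 51, 53, 56, 57}
insert 36 → {36, 40, 41, 46, 47, 50, 51, 53, 56, 57}
insert 48 → {36, 40, 41, 46, 47, 48, 50, 51, 53, 56, 57}
insert 44 → {36, 40, 41, 44, 46, 47, 48, 50, 51, 53, 56, 57}
insert 33 → {33, 36, 40, 41, 44, 46, 47, 48, 50, 51, 53, 56, 57}
insert 45 → {33, 36, 40, 41, 44, 45, 46, 47, 48, 50, 51, 53, 56, 57}
insert 58 → {33, 36, 40, 41, 44, 45, 46, 47, 48, 50, 51, 53, 56, 57, 58}
pop-min → 33; now {36, 40, 41, 44, 45, 46, 47, 48, 50, 51, 53, 56, 57, 58}
pop-min → 36; now {40, 41, 44, 45, 46, 47, 48, 50, 51, 53, 56, 57, 58}
insert 52 → {40, 41, 44, 45, 46, 47, 48, 50, 51, 52, 53, 56, 57, 58}
pop-min → 40; now {41, 44, 45, 46, 47, 48, 50, 51, 52, 53, 56, 57, 58}
pop-min → 41; now {44, 45, 46, 47, 48, 50, 51, 52, 53, 56, 57, 58}
insert 55 → {44, 45, 46, 47, 48, 50, 51, 52, 53, 55, 56, 57, 58}
pop-min → 44; now {45, 46, 47, 48, 50, 51, 52, 53, 55, 56, 57, 58}
pop-min → 45; now {46, 47, 48, 50, 51, 52, 53, 55, 56, 57, 58}
insert 39 → {39, 46, 47, 48, 50, 51, 52, 53, 55, 56, 57, 58}
pop-min → 39; now {46, 47, 48, 50, 51, 52, 53, 55, 56, 57, 58}
pop-min → 46; now {47, 48, 50, 51, 52, 53, 55, 56, 57, 58}

39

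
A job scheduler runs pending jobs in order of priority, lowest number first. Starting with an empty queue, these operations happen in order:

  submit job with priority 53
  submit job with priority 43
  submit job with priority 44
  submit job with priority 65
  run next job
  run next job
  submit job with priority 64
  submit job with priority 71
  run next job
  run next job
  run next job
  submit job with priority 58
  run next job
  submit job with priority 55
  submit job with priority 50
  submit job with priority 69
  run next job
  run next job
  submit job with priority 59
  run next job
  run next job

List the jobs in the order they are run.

insert 53 → {53}
insert 43 → {43, 53}
insert 44 → {43, 44, 53}
insert 65 → {43, 44, 53, 65}
run next job → 43; now {44, 53, 65}
run next job → 44; now {53, 65}
insert 64 → {53, 64, 65}
insert 71 → {53, 64, 65, 71}
run next job → 53; now {64, 65, 71}
run next job → 64; now {65, 71}
run next job → 65; now {71}
insert 58 → {58, 71}
run next job → 58; now {71}
insert 55 → {55, 71}
insert 50 → {50, 55, 71}
insert 69 → {50, 55, 69, 71}
run next job → 50; now {55, 69, 71}
run next job → 55; now {69, 71}
insert 59 → {59, 69, 71}
run next job → 59; now {69, 71}
run next job → 69; now {71}

43, 44, 53, 64, 65, 58, 50, 55, 59, 69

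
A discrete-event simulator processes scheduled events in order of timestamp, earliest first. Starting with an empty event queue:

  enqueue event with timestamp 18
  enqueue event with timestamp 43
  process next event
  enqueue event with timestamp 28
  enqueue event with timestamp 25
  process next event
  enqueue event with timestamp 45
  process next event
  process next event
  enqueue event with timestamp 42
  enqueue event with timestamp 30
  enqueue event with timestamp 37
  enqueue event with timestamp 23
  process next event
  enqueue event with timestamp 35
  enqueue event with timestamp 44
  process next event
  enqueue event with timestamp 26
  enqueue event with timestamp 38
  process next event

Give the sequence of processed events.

[18, 25, 28, 43, 23, 30, 26]

insert 18 → {18}
insert 43 → {18, 43}
process next event → 18; now {43}
insert 28 → {28, 43}
insert 25 → {25, 28, 43}
process next event → 25; now {28, 43}
insert 45 → {28, 43, 45}
process next event → 28; now {43, 45}
process next event → 43; now {45}
insert 42 → {42, 45}
insert 30 → {30, 42, 45}
insert 37 → {30, 37, 42, 45}
insert 23 → {23, 30, 37, 42, 45}
process next event → 23; now {30, 37, 42, 45}
insert 35 → {30, 35, 37, 42, 45}
insert 44 → {30, 35, 37, 42, 44, 45}
process next event → 30; now {35, 37, 42, 44, 45}
insert 26 → {26, 35, 37, 42, 44, 45}
insert 38 → {26, 35, 37, 38, 42, 44, 45}
process next event → 26; now {35, 37, 38, 42, 44, 45}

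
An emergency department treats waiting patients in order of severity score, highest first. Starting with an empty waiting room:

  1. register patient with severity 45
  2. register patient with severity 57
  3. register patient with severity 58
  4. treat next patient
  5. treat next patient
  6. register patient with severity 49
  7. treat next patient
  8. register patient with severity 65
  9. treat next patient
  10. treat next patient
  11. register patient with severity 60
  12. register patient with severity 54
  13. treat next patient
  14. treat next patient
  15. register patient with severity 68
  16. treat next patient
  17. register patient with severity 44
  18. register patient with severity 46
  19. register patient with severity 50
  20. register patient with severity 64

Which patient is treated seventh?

54

insert 45 → {45}
insert 57 → {57, 45}
insert 58 → {58, 57, 45}
treat next patient → 58; now {57, 45}
treat next patient → 57; now {45}
insert 49 → {49, 45}
treat next patient → 49; now {45}
insert 65 → {65, 45}
treat next patient → 65; now {45}
treat next patient → 45; now {}
insert 60 → {60}
insert 54 → {60, 54}
treat next patient → 60; now {54}
treat next patient → 54; now {}
insert 68 → {68}
treat next patient → 68; now {}
insert 44 → {44}
insert 46 → {46, 44}
insert 50 → {50, 46, 44}
insert 64 → {64, 50, 46, 44}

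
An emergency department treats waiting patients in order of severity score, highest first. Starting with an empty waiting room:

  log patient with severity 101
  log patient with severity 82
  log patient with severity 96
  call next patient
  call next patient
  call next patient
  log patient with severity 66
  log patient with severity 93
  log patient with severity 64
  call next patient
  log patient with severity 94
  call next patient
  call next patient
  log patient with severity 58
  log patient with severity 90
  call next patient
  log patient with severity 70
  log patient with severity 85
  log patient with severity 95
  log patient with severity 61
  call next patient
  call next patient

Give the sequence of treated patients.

101, 96, 82, 93, 94, 66, 90, 95, 85

insert 101 → {101}
insert 82 → {101, 82}
insert 96 → {101, 96, 82}
call next patient → 101; now {96, 82}
call next patient → 96; now {82}
call next patient → 82; now {}
insert 66 → {66}
insert 93 → {93, 66}
insert 64 → {93, 66, 64}
call next patient → 93; now {66, 64}
insert 94 → {94, 66, 64}
call next patient → 94; now {66, 64}
call next patient → 66; now {64}
insert 58 → {64, 58}
insert 90 → {90, 64, 58}
call next patient → 90; now {64, 58}
insert 70 → {70, 64, 58}
insert 85 → {85, 70, 64, 58}
insert 95 → {95, 85, 70, 64, 58}
insert 61 → {95, 85, 70, 64, 61, 58}
call next patient → 95; now {85, 70, 64, 61, 58}
call next patient → 85; now {70, 64, 61, 58}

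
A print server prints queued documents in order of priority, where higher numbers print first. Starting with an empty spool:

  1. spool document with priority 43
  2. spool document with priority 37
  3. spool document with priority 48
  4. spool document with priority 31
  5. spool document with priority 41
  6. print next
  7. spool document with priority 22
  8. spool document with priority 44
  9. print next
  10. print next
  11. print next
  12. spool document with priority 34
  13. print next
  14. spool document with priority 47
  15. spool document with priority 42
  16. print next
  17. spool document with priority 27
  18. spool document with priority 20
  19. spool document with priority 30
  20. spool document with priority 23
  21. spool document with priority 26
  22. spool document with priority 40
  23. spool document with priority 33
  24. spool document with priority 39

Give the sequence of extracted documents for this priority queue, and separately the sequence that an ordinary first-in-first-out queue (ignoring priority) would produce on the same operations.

priority queue: [48, 44, 43, 41, 37, 47]; FIFO queue: 43 → 37 → 48 → 31 → 41 → 22

insert 43 → {43}
insert 37 → {43, 37}
insert 48 → {48, 43, 37}
insert 31 → {48, 43, 37, 31}
insert 41 → {48, 43, 41, 37, 31}
print next → 48; now {43, 41, 37, 31}
insert 22 → {43, 41, 37, 31, 22}
insert 44 → {44, 43, 41, 37, 31, 22}
print next → 44; now {43, 41, 37, 31, 22}
print next → 43; now {41, 37, 31, 22}
print next → 41; now {37, 31, 22}
insert 34 → {37, 34, 31, 22}
print next → 37; now {34, 31, 22}
insert 47 → {47, 34, 31, 22}
insert 42 → {47, 42, 34, 31, 22}
print next → 47; now {42, 34, 31, 22}
insert 27 → {42, 34, 31, 27, 22}
insert 20 → {42, 34, 31, 27, 22, 20}
insert 30 → {42, 34, 31, 30, 27, 22, 20}
insert 23 → {42, 34, 31, 30, 27, 23, 22, 20}
insert 26 → {42, 34, 31, 30, 27, 26, 23, 22, 20}
insert 40 → {42, 40, 34, 31, 30, 27, 26, 23, 22, 20}
insert 33 → {42, 40, 34, 33, 31, 30, 27, 26, 23, 22, 20}
insert 39 → {42, 40, 39, 34, 33, 31, 30, 27, 26, 23, 22, 20}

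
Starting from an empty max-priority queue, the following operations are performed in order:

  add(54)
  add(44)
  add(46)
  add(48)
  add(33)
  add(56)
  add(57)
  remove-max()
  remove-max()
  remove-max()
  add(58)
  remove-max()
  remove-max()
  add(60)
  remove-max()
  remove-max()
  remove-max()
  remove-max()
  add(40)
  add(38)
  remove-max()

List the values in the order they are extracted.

insert 54 → {54}
insert 44 → {54, 44}
insert 46 → {54, 46, 44}
insert 48 → {54, 48, 46, 44}
insert 33 → {54, 48, 46, 44, 33}
insert 56 → {56, 54, 48, 46, 44, 33}
insert 57 → {57, 56, 54, 48, 46, 44, 33}
remove-max → 57; now {56, 54, 48, 46, 44, 33}
remove-max → 56; now {54, 48, 46, 44, 33}
remove-max → 54; now {48, 46, 44, 33}
insert 58 → {58, 48, 46, 44, 33}
remove-max → 58; now {48, 46, 44, 33}
remove-max → 48; now {46, 44, 33}
insert 60 → {60, 46, 44, 33}
remove-max → 60; now {46, 44, 33}
remove-max → 46; now {44, 33}
remove-max → 44; now {33}
remove-max → 33; now {}
insert 40 → {40}
insert 38 → {40, 38}
remove-max → 40; now {38}

57 → 56 → 54 → 58 → 48 → 60 → 46 → 44 → 33 → 40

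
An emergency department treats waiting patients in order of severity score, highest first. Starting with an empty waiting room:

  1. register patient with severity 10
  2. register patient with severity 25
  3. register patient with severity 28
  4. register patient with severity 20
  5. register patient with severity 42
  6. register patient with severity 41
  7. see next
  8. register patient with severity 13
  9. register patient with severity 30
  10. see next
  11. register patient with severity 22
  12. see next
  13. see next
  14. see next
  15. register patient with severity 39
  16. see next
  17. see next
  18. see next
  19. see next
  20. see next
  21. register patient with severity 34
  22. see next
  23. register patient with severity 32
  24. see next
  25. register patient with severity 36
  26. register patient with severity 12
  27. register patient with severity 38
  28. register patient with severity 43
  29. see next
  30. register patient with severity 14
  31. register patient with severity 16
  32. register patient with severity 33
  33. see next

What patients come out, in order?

insert 10 → {10}
insert 25 → {25, 10}
insert 28 → {28, 25, 10}
insert 20 → {28, 25, 20, 10}
insert 42 → {42, 28, 25, 20, 10}
insert 41 → {42, 41, 28, 25, 20, 10}
see next → 42; now {41, 28, 25, 20, 10}
insert 13 → {41, 28, 25, 20, 13, 10}
insert 30 → {41, 30, 28, 25, 20, 13, 10}
see next → 41; now {30, 28, 25, 20, 13, 10}
insert 22 → {30, 28, 25, 22, 20, 13, 10}
see next → 30; now {28, 25, 22, 20, 13, 10}
see next → 28; now {25, 22, 20, 13, 10}
see next → 25; now {22, 20, 13, 10}
insert 39 → {39, 22, 20, 13, 10}
see next → 39; now {22, 20, 13, 10}
see next → 22; now {20, 13, 10}
see next → 20; now {13, 10}
see next → 13; now {10}
see next → 10; now {}
insert 34 → {34}
see next → 34; now {}
insert 32 → {32}
see next → 32; now {}
insert 36 → {36}
insert 12 → {36, 12}
insert 38 → {38, 36, 12}
insert 43 → {43, 38, 36, 12}
see next → 43; now {38, 36, 12}
insert 14 → {38, 36, 14, 12}
insert 16 → {38, 36, 16, 14, 12}
insert 33 → {38, 36, 33, 16, 14, 12}
see next → 38; now {36, 33, 16, 14, 12}

42 → 41 → 30 → 28 → 25 → 39 → 22 → 20 → 13 → 10 → 34 → 32 → 43 → 38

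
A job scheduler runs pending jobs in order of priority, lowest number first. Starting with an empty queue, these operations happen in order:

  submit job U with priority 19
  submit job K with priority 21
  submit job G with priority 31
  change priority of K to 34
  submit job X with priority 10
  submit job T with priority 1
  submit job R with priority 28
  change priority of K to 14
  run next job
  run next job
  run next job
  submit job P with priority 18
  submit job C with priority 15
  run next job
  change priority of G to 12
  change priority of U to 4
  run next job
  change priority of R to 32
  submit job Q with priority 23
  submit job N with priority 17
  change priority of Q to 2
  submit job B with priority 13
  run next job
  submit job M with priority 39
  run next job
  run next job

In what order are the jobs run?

T → X → K → C → U → Q → G → B

add U (priority 19) → {U:19}
add K (priority 21) → {U:19, K:21}
add G (priority 31) → {U:19, K:21, G:31}
update K to priority 34 → {U:19, G:31, K:34}
add X (priority 10) → {X:10, U:19, G:31, K:34}
add T (priority 1) → {T:1, X:10, U:19, G:31, K:34}
add R (priority 28) → {T:1, X:10, U:19, R:28, G:31, K:34}
update K to priority 14 → {T:1, X:10, K:14, U:19, R:28, G:31}
run next job → T; now {X:10, K:14, U:19, R:28, G:31}
run next job → X; now {K:14, U:19, R:28, G:31}
run next job → K; now {U:19, R:28, G:31}
add P (priority 18) → {P:18, U:19, R:28, G:31}
add C (priority 15) → {C:15, P:18, U:19, R:28, G:31}
run next job → C; now {P:18, U:19, R:28, G:31}
update G to priority 12 → {G:12, P:18, U:19, R:28}
update U to priority 4 → {U:4, G:12, P:18, R:28}
run next job → U; now {G:12, P:18, R:28}
update R to priority 32 → {G:12, P:18, R:32}
add Q (priority 23) → {G:12, P:18, Q:23, R:32}
add N (priority 17) → {G:12, N:17, P:18, Q:23, R:32}
update Q to priority 2 → {Q:2, G:12, N:17, P:18, R:32}
add B (priority 13) → {Q:2, G:12, B:13, N:17, P:18, R:32}
run next job → Q; now {G:12, B:13, N:17, P:18, R:32}
add M (priority 39) → {G:12, B:13, N:17, P:18, R:32, M:39}
run next job → G; now {B:13, N:17, P:18, R:32, M:39}
run next job → B; now {N:17, P:18, R:32, M:39}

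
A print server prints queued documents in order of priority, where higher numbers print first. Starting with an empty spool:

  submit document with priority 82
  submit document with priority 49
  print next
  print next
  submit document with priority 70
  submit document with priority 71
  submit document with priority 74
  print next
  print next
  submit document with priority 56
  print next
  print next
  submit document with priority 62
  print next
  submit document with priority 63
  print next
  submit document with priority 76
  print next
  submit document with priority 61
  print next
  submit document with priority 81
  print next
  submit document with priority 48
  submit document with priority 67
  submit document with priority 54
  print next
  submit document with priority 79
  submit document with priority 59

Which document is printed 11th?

81

insert 82 → {82}
insert 49 → {82, 49}
print next → 82; now {49}
print next → 49; now {}
insert 70 → {70}
insert 71 → {71, 70}
insert 74 → {74, 71, 70}
print next → 74; now {71, 70}
print next → 71; now {70}
insert 56 → {70, 56}
print next → 70; now {56}
print next → 56; now {}
insert 62 → {62}
print next → 62; now {}
insert 63 → {63}
print next → 63; now {}
insert 76 → {76}
print next → 76; now {}
insert 61 → {61}
print next → 61; now {}
insert 81 → {81}
print next → 81; now {}
insert 48 → {48}
insert 67 → {67, 48}
insert 54 → {67, 54, 48}
print next → 67; now {54, 48}
insert 79 → {79, 54, 48}
insert 59 → {79, 59, 54, 48}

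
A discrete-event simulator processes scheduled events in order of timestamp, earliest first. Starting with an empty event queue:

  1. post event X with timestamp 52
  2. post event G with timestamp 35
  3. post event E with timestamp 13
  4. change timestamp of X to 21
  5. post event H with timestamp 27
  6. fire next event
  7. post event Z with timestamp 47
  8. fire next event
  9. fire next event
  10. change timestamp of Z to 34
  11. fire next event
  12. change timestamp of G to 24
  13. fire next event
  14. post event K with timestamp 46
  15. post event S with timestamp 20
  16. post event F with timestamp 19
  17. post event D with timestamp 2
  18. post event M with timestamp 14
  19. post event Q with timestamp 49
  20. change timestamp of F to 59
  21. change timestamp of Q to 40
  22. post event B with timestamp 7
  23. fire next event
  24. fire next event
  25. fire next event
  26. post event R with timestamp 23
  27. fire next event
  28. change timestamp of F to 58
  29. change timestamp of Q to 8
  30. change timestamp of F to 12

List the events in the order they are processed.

add X (timestamp 52) → {X:52}
add G (timestamp 35) → {G:35, X:52}
add E (timestamp 13) → {E:13, G:35, X:52}
update X to timestamp 21 → {E:13, X:21, G:35}
add H (timestamp 27) → {E:13, X:21, H:27, G:35}
fire next event → E; now {X:21, H:27, G:35}
add Z (timestamp 47) → {X:21, H:27, G:35, Z:47}
fire next event → X; now {H:27, G:35, Z:47}
fire next event → H; now {G:35, Z:47}
update Z to timestamp 34 → {Z:34, G:35}
fire next event → Z; now {G:35}
update G to timestamp 24 → {G:24}
fire next event → G; now {}
add K (timestamp 46) → {K:46}
add S (timestamp 20) → {S:20, K:46}
add F (timestamp 19) → {F:19, S:20, K:46}
add D (timestamp 2) → {D:2, F:19, S:20, K:46}
add M (timestamp 14) → {D:2, M:14, F:19, S:20, K:46}
add Q (timestamp 49) → {D:2, M:14, F:19, S:20, K:46, Q:49}
update F to timestamp 59 → {D:2, M:14, S:20, K:46, Q:49, F:59}
update Q to timestamp 40 → {D:2, M:14, S:20, Q:40, K:46, F:59}
add B (timestamp 7) → {D:2, B:7, M:14, S:20, Q:40, K:46, F:59}
fire next event → D; now {B:7, M:14, S:20, Q:40, K:46, F:59}
fire next event → B; now {M:14, S:20, Q:40, K:46, F:59}
fire next event → M; now {S:20, Q:40, K:46, F:59}
add R (timestamp 23) → {S:20, R:23, Q:40, K:46, F:59}
fire next event → S; now {R:23, Q:40, K:46, F:59}
update F to timestamp 58 → {R:23, Q:40, K:46, F:58}
update Q to timestamp 8 → {Q:8, R:23, K:46, F:58}
update F to timestamp 12 → {Q:8, F:12, R:23, K:46}

E → X → H → Z → G → D → B → M → S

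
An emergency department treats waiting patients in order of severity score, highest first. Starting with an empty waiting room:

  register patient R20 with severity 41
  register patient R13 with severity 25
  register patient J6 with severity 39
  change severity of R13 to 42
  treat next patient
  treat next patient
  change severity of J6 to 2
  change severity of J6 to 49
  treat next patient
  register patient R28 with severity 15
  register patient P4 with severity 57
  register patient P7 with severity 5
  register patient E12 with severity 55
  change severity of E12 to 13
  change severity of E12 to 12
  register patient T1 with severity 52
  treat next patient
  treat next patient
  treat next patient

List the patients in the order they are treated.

R13, R20, J6, P4, T1, R28

add R20 (severity 41) → {R20:41}
add R13 (severity 25) → {R20:41, R13:25}
add J6 (severity 39) → {R20:41, J6:39, R13:25}
update R13 to severity 42 → {R13:42, R20:41, J6:39}
treat next patient → R13; now {R20:41, J6:39}
treat next patient → R20; now {J6:39}
update J6 to severity 2 → {J6:2}
update J6 to severity 49 → {J6:49}
treat next patient → J6; now {}
add R28 (severity 15) → {R28:15}
add P4 (severity 57) → {P4:57, R28:15}
add P7 (severity 5) → {P4:57, R28:15, P7:5}
add E12 (severity 55) → {P4:57, E12:55, R28:15, P7:5}
update E12 to severity 13 → {P4:57, R28:15, E12:13, P7:5}
update E12 to severity 12 → {P4:57, R28:15, E12:12, P7:5}
add T1 (severity 52) → {P4:57, T1:52, R28:15, E12:12, P7:5}
treat next patient → P4; now {T1:52, R28:15, E12:12, P7:5}
treat next patient → T1; now {R28:15, E12:12, P7:5}
treat next patient → R28; now {E12:12, P7:5}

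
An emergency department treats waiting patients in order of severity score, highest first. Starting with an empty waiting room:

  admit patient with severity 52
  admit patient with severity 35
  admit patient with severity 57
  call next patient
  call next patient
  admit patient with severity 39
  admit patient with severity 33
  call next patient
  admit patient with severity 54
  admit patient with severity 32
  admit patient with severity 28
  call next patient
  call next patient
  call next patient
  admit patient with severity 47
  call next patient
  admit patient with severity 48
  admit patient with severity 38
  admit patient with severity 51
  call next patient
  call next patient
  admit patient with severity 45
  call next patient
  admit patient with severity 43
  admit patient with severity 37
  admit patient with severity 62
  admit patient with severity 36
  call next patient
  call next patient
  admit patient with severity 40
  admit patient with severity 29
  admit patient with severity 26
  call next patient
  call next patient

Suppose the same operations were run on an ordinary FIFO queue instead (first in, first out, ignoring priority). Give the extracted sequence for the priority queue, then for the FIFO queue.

insert 52 → {52}
insert 35 → {52, 35}
insert 57 → {57, 52, 35}
call next patient → 57; now {52, 35}
call next patient → 52; now {35}
insert 39 → {39, 35}
insert 33 → {39, 35, 33}
call next patient → 39; now {35, 33}
insert 54 → {54, 35, 33}
insert 32 → {54, 35, 33, 32}
insert 28 → {54, 35, 33, 32, 28}
call next patient → 54; now {35, 33, 32, 28}
call next patient → 35; now {33, 32, 28}
call next patient → 33; now {32, 28}
insert 47 → {47, 32, 28}
call next patient → 47; now {32, 28}
insert 48 → {48, 32, 28}
insert 38 → {48, 38, 32, 28}
insert 51 → {51, 48, 38, 32, 28}
call next patient → 51; now {48, 38, 32, 28}
call next patient → 48; now {38, 32, 28}
insert 45 → {45, 38, 32, 28}
call next patient → 45; now {38, 32, 28}
insert 43 → {43, 38, 32, 28}
insert 37 → {43, 38, 37, 32, 28}
insert 62 → {62, 43, 38, 37, 32, 28}
insert 36 → {62, 43, 38, 37, 36, 32, 28}
call next patient → 62; now {43, 38, 37, 36, 32, 28}
call next patient → 43; now {38, 37, 36, 32, 28}
insert 40 → {40, 38, 37, 36, 32, 28}
insert 29 → {40, 38, 37, 36, 32, 29, 28}
insert 26 → {40, 38, 37, 36, 32, 29, 28, 26}
call next patient → 40; now {38, 37, 36, 32, 29, 28, 26}
call next patient → 38; now {37, 36, 32, 29, 28, 26}

priority queue: [57, 52, 39, 54, 35, 33, 47, 51, 48, 45, 62, 43, 40, 38]; FIFO queue: 52, 35, 57, 39, 33, 54, 32, 28, 47, 48, 38, 51, 45, 43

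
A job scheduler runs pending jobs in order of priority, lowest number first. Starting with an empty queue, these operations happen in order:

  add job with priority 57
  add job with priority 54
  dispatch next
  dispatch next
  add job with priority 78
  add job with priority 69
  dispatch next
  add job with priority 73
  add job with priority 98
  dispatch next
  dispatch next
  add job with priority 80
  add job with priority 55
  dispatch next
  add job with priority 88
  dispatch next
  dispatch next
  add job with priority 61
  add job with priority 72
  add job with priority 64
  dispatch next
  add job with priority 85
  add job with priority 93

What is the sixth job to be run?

insert 57 → {57}
insert 54 → {54, 57}
dispatch next → 54; now {57}
dispatch next → 57; now {}
insert 78 → {78}
insert 69 → {69, 78}
dispatch next → 69; now {78}
insert 73 → {73, 78}
insert 98 → {73, 78, 98}
dispatch next → 73; now {78, 98}
dispatch next → 78; now {98}
insert 80 → {80, 98}
insert 55 → {55, 80, 98}
dispatch next → 55; now {80, 98}
insert 88 → {80, 88, 98}
dispatch next → 80; now {88, 98}
dispatch next → 88; now {98}
insert 61 → {61, 98}
insert 72 → {61, 72, 98}
insert 64 → {61, 64, 72, 98}
dispatch next → 61; now {64, 72, 98}
insert 85 → {64, 72, 85, 98}
insert 93 → {64, 72, 85, 93, 98}

55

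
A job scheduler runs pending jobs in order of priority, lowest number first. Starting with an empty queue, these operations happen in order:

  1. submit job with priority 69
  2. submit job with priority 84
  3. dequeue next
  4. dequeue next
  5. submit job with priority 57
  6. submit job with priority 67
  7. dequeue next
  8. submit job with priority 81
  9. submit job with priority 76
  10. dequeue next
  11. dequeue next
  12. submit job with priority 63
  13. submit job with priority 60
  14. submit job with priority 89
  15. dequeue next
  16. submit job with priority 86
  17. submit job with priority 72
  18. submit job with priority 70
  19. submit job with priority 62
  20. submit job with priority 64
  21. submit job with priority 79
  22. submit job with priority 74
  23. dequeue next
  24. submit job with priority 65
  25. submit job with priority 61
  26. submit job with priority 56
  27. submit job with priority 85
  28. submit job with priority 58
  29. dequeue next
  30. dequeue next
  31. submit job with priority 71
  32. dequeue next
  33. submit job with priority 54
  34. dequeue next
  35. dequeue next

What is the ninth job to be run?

insert 69 → {69}
insert 84 → {69, 84}
dequeue next → 69; now {84}
dequeue next → 84; now {}
insert 57 → {57}
insert 67 → {57, 67}
dequeue next → 57; now {67}
insert 81 → {67, 81}
insert 76 → {67, 76, 81}
dequeue next → 67; now {76, 81}
dequeue next → 76; now {81}
insert 63 → {63, 81}
insert 60 → {60, 63, 81}
insert 89 → {60, 63, 81, 89}
dequeue next → 60; now {63, 81, 89}
insert 86 → {63, 81, 86, 89}
insert 72 → {63, 72, 81, 86, 89}
insert 70 → {63, 70, 72, 81, 86, 89}
insert 62 → {62, 63, 70, 72, 81, 86, 89}
insert 64 → {62, 63, 64, 70, 72, 81, 86, 89}
insert 79 → {62, 63, 64, 70, 72, 79, 81, 86, 89}
insert 74 → {62, 63, 64, 70, 72, 74, 79, 81, 86, 89}
dequeue next → 62; now {63, 64, 70, 72, 74, 79, 81, 86, 89}
insert 65 → {63, 64, 65, 70, 72, 74, 79, 81, 86, 89}
insert 61 → {61, 63, 64, 65, 70, 72, 74, 79, 81, 86, 89}
insert 56 → {56, 61, 63, 64, 65, 70, 72, 74, 79, 81, 86, 89}
insert 85 → {56, 61, 63, 64, 65, 70, 72, 74, 79, 81, 85, 86, 89}
insert 58 → {56, 58, 61, 63, 64, 65, 70, 72, 74, 79, 81, 85, 86, 89}
dequeue next → 56; now {58, 61, 63, 64, 65, 70, 72, 74, 79, 81, 85, 86, 89}
dequeue next → 58; now {61, 63, 64, 65, 70, 72, 74, 79, 81, 85, 86, 89}
insert 71 → {61, 63, 64, 65, 70, 71, 72, 74, 79, 81, 85, 86, 89}
dequeue next → 61; now {63, 64, 65, 70, 71, 72, 74, 79, 81, 85, 86, 89}
insert 54 → {54, 63, 64, 65, 70, 71, 72, 74, 79, 81, 85, 86, 89}
dequeue next → 54; now {63, 64, 65, 70, 71, 72, 74, 79, 81, 85, 86, 89}
dequeue next → 63; now {64, 65, 70, 71, 72, 74, 79, 81, 85, 86, 89}

58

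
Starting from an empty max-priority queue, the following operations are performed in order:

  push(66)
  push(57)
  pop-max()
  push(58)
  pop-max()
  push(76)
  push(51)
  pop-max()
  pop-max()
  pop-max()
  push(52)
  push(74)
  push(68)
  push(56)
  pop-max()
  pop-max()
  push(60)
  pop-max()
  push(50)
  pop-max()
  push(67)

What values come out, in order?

insert 66 → {66}
insert 57 → {66, 57}
pop-max → 66; now {57}
insert 58 → {58, 57}
pop-max → 58; now {57}
insert 76 → {76, 57}
insert 51 → {76, 57, 51}
pop-max → 76; now {57, 51}
pop-max → 57; now {51}
pop-max → 51; now {}
insert 52 → {52}
insert 74 → {74, 52}
insert 68 → {74, 68, 52}
insert 56 → {74, 68, 56, 52}
pop-max → 74; now {68, 56, 52}
pop-max → 68; now {56, 52}
insert 60 → {60, 56, 52}
pop-max → 60; now {56, 52}
insert 50 → {56, 52, 50}
pop-max → 56; now {52, 50}
insert 67 → {67, 52, 50}

66, 58, 76, 57, 51, 74, 68, 60, 56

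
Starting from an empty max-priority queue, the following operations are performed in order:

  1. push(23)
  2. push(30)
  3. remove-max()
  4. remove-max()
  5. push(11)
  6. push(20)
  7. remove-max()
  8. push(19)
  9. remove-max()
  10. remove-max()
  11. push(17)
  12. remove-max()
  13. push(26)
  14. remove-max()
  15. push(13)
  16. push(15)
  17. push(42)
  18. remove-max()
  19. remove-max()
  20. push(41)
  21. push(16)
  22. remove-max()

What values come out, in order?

insert 23 → {23}
insert 30 → {30, 23}
remove-max → 30; now {23}
remove-max → 23; now {}
insert 11 → {11}
insert 20 → {20, 11}
remove-max → 20; now {11}
insert 19 → {19, 11}
remove-max → 19; now {11}
remove-max → 11; now {}
insert 17 → {17}
remove-max → 17; now {}
insert 26 → {26}
remove-max → 26; now {}
insert 13 → {13}
insert 15 → {15, 13}
insert 42 → {42, 15, 13}
remove-max → 42; now {15, 13}
remove-max → 15; now {13}
insert 41 → {41, 13}
insert 16 → {41, 16, 13}
remove-max → 41; now {16, 13}

[30, 23, 20, 19, 11, 17, 26, 42, 15, 41]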